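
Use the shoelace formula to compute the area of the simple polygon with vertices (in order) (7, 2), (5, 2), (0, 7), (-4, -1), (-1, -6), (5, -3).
Area = 77

Shoelace formula: Area = (1/2) |Σ_i (x_i · y_{i+1} − x_{i+1} · y_i)| (indices mod n). Compute each cross term:
  (7)(2) − (5)(2) = 4
  (5)(7) − (0)(2) = 35
  (0)(-1) − (-4)(7) = 28
  (-4)(-6) − (-1)(-1) = 23
  (-1)(-3) − (5)(-6) = 33
  (5)(2) − (7)(-3) = 31
Sum = 154, so (signed) Area = 154/2 = 77, |Area| = 77.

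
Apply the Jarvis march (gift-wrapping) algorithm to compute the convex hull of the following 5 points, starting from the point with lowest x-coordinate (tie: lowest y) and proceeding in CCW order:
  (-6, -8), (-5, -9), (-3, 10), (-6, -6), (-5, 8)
Hull (CCW) = [(-6, -8), (-5, -9), (-3, 10), (-5, 8), (-6, -6)]

Jarvis march: at each step, from the current hull vertex p, select the next vertex q as the point such that every other point lies strictly to the left of (or on) the directed line p → q. (Equivalently: for every other point r, the cross product (q − p) × (r − p) ≥ 0.)
Starting point (lowest x, tie lowest y): (-6, -8). Wrap until returning to start. Resulting hull: (-6, -8), (-5, -9), (-3, 10), (-5, 8), (-6, -6).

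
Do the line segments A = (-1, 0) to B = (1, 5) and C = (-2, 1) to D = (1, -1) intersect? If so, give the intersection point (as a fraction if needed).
Yes; intersection at (-17/19, 5/19) (t = 1/19 on AB, s = 7/19 on CD)

Parametrize AB as A + t(B − A) = (-1 + 2 t, 0 + 5 t) and CD as C + s(D − C) = (-2 + 3 s, 1 + -2 s). Solve the linear system for (t, s). Determinant = 19 ≠ 0, so a unique intersection of the containing lines exists. Solution: t = 1/19, s = 7/19 — both in [0, 1], so the segments cross. Intersection point: (-17/19, 5/19).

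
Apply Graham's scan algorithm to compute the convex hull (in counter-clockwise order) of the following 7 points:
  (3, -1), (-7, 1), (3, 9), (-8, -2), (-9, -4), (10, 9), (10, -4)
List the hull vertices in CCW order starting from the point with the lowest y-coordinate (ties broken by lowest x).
Hull (CCW) = [(-9, -4), (10, -4), (10, 9), (3, 9), (-7, 1)]

Graham scan procedure:
  1. Find the pivot p₀ = point with lowest y (tie → lowest x): (-9, -4).
  2. Sort the remaining points by polar angle around p₀.
  3. Walk through sorted points, maintaining a stack; pop the top while the last three entries make a non-left turn (cross product ≤ 0).
  4. Final stack is the convex hull in CCW order: (-9, -4), (10, -4), (10, 9), (3, 9), (-7, 1).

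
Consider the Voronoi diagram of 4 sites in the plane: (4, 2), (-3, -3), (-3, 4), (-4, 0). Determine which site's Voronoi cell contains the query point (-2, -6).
Nearest site = (-3, -3)

The Voronoi cell of site s contains exactly those query points closer to s than to any other site. Compute squared distances from q = (-2, -6) to each site:
  (-3 − -2)² + (-3 − -6)² = 10
  (-4 − -2)² + (0 − -6)² = 40
  (4 − -2)² + (2 − -6)² = 100
  (-3 − -2)² + (4 − -6)² = 101
Minimum is attained by (-3, -3), so q lies in its Voronoi cell.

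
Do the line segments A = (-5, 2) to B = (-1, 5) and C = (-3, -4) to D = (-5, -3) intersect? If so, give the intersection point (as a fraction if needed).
No (intersection of containing lines falls outside at least one segment)

Parametrize and solve: t = -1, s = 3. At least one of these is outside [0, 1], so the segments do not intersect.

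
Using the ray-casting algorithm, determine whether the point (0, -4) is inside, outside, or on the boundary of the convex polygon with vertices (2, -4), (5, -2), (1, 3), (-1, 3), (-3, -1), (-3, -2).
The point (0, -4) lies strictly outside the polygon

Cast a horizontal ray to the right from the query point and count how many polygon edges it crosses (each edge strictly once or zero times, handled with the usual half-open convention). 
Parity of crossings → even ⇒ outside.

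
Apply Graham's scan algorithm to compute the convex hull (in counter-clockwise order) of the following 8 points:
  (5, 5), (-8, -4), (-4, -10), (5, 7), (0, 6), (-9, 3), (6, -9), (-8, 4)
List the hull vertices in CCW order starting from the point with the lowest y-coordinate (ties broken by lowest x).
Hull (CCW) = [(-4, -10), (6, -9), (5, 7), (0, 6), (-8, 4), (-9, 3), (-8, -4)]

Graham scan procedure:
  1. Find the pivot p₀ = point with lowest y (tie → lowest x): (-4, -10).
  2. Sort the remaining points by polar angle around p₀.
  3. Walk through sorted points, maintaining a stack; pop the top while the last three entries make a non-left turn (cross product ≤ 0).
  4. Final stack is the convex hull in CCW order: (-4, -10), (6, -9), (5, 7), (0, 6), (-8, 4), (-9, 3), (-8, -4).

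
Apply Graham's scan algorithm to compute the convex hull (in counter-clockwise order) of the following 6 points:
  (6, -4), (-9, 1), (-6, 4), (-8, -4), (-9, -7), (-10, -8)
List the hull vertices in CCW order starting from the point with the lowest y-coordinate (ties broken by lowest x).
Hull (CCW) = [(-10, -8), (6, -4), (-6, 4), (-9, 1)]

Graham scan procedure:
  1. Find the pivot p₀ = point with lowest y (tie → lowest x): (-10, -8).
  2. Sort the remaining points by polar angle around p₀.
  3. Walk through sorted points, maintaining a stack; pop the top while the last three entries make a non-left turn (cross product ≤ 0).
  4. Final stack is the convex hull in CCW order: (-10, -8), (6, -4), (-6, 4), (-9, 1).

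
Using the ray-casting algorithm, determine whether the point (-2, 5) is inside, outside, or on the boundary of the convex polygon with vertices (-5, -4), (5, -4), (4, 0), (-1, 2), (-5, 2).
The point (-2, 5) lies strictly outside the polygon

Cast a horizontal ray to the right from the query point and count how many polygon edges it crosses (each edge strictly once or zero times, handled with the usual half-open convention). 
Parity of crossings → even ⇒ outside.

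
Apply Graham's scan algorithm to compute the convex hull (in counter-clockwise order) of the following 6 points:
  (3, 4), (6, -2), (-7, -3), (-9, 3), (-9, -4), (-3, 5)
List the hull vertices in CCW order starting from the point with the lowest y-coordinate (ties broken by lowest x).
Hull (CCW) = [(-9, -4), (6, -2), (3, 4), (-3, 5), (-9, 3)]

Graham scan procedure:
  1. Find the pivot p₀ = point with lowest y (tie → lowest x): (-9, -4).
  2. Sort the remaining points by polar angle around p₀.
  3. Walk through sorted points, maintaining a stack; pop the top while the last three entries make a non-left turn (cross product ≤ 0).
  4. Final stack is the convex hull in CCW order: (-9, -4), (6, -2), (3, 4), (-3, 5), (-9, 3).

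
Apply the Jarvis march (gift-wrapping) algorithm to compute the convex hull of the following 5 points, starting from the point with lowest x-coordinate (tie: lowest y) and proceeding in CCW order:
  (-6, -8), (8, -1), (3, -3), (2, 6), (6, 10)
Hull (CCW) = [(-6, -8), (8, -1), (6, 10), (2, 6)]

Jarvis march: at each step, from the current hull vertex p, select the next vertex q as the point such that every other point lies strictly to the left of (or on) the directed line p → q. (Equivalently: for every other point r, the cross product (q − p) × (r − p) ≥ 0.)
Starting point (lowest x, tie lowest y): (-6, -8). Wrap until returning to start. Resulting hull: (-6, -8), (8, -1), (6, 10), (2, 6).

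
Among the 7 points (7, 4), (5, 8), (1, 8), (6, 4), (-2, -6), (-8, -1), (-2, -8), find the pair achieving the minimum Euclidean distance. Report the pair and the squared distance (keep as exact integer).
Pair = ((7, 4), (6, 4)); squared distance = 1

Compute all C(7, 2) = 21 pairwise squared distances (x_i − x_j)² + (y_i − y_j)². The minimum is 1, attained by the pair ((7, 4), (6, 4)).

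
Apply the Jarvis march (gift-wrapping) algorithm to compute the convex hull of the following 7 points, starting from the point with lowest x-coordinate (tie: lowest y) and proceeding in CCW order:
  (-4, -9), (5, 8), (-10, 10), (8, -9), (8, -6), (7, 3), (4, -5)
Hull (CCW) = [(-10, 10), (-4, -9), (8, -9), (8, -6), (7, 3), (5, 8)]

Jarvis march: at each step, from the current hull vertex p, select the next vertex q as the point such that every other point lies strictly to the left of (or on) the directed line p → q. (Equivalently: for every other point r, the cross product (q − p) × (r − p) ≥ 0.)
Starting point (lowest x, tie lowest y): (-10, 10). Wrap until returning to start. Resulting hull: (-10, 10), (-4, -9), (8, -9), (8, -6), (7, 3), (5, 8).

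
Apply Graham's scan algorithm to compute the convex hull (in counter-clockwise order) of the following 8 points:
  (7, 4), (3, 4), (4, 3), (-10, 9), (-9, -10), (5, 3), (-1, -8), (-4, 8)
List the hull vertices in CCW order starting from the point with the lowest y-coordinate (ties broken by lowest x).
Hull (CCW) = [(-9, -10), (-1, -8), (7, 4), (-4, 8), (-10, 9)]

Graham scan procedure:
  1. Find the pivot p₀ = point with lowest y (tie → lowest x): (-9, -10).
  2. Sort the remaining points by polar angle around p₀.
  3. Walk through sorted points, maintaining a stack; pop the top while the last three entries make a non-left turn (cross product ≤ 0).
  4. Final stack is the convex hull in CCW order: (-9, -10), (-1, -8), (7, 4), (-4, 8), (-10, 9).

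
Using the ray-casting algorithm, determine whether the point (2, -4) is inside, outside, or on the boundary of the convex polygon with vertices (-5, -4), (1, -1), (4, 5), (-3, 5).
The point (2, -4) lies strictly outside the polygon

Cast a horizontal ray to the right from the query point and count how many polygon edges it crosses (each edge strictly once or zero times, handled with the usual half-open convention). 
Parity of crossings → even ⇒ outside.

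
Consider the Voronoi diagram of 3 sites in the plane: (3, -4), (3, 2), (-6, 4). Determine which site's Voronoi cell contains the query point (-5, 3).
Nearest site = (-6, 4)

The Voronoi cell of site s contains exactly those query points closer to s than to any other site. Compute squared distances from q = (-5, 3) to each site:
  (-6 − -5)² + (4 − 3)² = 2
  (3 − -5)² + (2 − 3)² = 65
  (3 − -5)² + (-4 − 3)² = 113
Minimum is attained by (-6, 4), so q lies in its Voronoi cell.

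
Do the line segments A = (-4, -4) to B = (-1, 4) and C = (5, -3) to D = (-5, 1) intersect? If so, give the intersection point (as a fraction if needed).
Yes; intersection at (-5/2, 0) (t = 1/2 on AB, s = 3/4 on CD)

Parametrize AB as A + t(B − A) = (-4 + 3 t, -4 + 8 t) and CD as C + s(D − C) = (5 + -10 s, -3 + 4 s). Solve the linear system for (t, s). Determinant = -92 ≠ 0, so a unique intersection of the containing lines exists. Solution: t = 1/2, s = 3/4 — both in [0, 1], so the segments cross. Intersection point: (-5/2, 0).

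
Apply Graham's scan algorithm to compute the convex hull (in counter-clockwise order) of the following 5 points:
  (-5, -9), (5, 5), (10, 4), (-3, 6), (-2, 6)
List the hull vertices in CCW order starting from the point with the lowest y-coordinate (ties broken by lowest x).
Hull (CCW) = [(-5, -9), (10, 4), (5, 5), (-2, 6), (-3, 6)]

Graham scan procedure:
  1. Find the pivot p₀ = point with lowest y (tie → lowest x): (-5, -9).
  2. Sort the remaining points by polar angle around p₀.
  3. Walk through sorted points, maintaining a stack; pop the top while the last three entries make a non-left turn (cross product ≤ 0).
  4. Final stack is the convex hull in CCW order: (-5, -9), (10, 4), (5, 5), (-2, 6), (-3, 6).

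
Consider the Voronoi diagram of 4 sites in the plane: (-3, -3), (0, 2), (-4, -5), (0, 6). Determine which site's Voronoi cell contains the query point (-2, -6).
Nearest site = (-4, -5)

The Voronoi cell of site s contains exactly those query points closer to s than to any other site. Compute squared distances from q = (-2, -6) to each site:
  (-4 − -2)² + (-5 − -6)² = 5
  (-3 − -2)² + (-3 − -6)² = 10
  (0 − -2)² + (2 − -6)² = 68
  (0 − -2)² + (6 − -6)² = 148
Minimum is attained by (-4, -5), so q lies in its Voronoi cell.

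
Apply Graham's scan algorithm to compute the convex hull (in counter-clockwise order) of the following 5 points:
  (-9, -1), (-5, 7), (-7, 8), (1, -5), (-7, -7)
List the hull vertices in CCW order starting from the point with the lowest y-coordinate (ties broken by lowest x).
Hull (CCW) = [(-7, -7), (1, -5), (-5, 7), (-7, 8), (-9, -1)]

Graham scan procedure:
  1. Find the pivot p₀ = point with lowest y (tie → lowest x): (-7, -7).
  2. Sort the remaining points by polar angle around p₀.
  3. Walk through sorted points, maintaining a stack; pop the top while the last three entries make a non-left turn (cross product ≤ 0).
  4. Final stack is the convex hull in CCW order: (-7, -7), (1, -5), (-5, 7), (-7, 8), (-9, -1).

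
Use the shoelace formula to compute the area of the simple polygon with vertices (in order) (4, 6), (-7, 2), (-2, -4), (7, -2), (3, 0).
Area = 69

Shoelace formula: Area = (1/2) |Σ_i (x_i · y_{i+1} − x_{i+1} · y_i)| (indices mod n). Compute each cross term:
  (4)(2) − (-7)(6) = 50
  (-7)(-4) − (-2)(2) = 32
  (-2)(-2) − (7)(-4) = 32
  (7)(0) − (3)(-2) = 6
  (3)(6) − (4)(0) = 18
Sum = 138, so (signed) Area = 138/2 = 69, |Area| = 69.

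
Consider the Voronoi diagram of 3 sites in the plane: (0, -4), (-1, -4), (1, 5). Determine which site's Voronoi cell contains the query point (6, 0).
Nearest site = (1, 5)

The Voronoi cell of site s contains exactly those query points closer to s than to any other site. Compute squared distances from q = (6, 0) to each site:
  (1 − 6)² + (5 − 0)² = 50
  (0 − 6)² + (-4 − 0)² = 52
  (-1 − 6)² + (-4 − 0)² = 65
Minimum is attained by (1, 5), so q lies in its Voronoi cell.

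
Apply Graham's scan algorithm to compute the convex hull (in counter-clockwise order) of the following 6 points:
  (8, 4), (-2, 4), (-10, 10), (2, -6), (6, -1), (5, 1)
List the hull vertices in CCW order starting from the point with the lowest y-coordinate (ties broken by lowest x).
Hull (CCW) = [(2, -6), (6, -1), (8, 4), (-10, 10)]

Graham scan procedure:
  1. Find the pivot p₀ = point with lowest y (tie → lowest x): (2, -6).
  2. Sort the remaining points by polar angle around p₀.
  3. Walk through sorted points, maintaining a stack; pop the top while the last three entries make a non-left turn (cross product ≤ 0).
  4. Final stack is the convex hull in CCW order: (2, -6), (6, -1), (8, 4), (-10, 10).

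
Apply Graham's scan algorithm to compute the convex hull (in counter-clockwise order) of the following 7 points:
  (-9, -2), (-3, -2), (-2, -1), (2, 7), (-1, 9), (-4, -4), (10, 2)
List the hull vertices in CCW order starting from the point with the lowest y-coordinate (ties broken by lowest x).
Hull (CCW) = [(-4, -4), (10, 2), (-1, 9), (-9, -2)]

Graham scan procedure:
  1. Find the pivot p₀ = point with lowest y (tie → lowest x): (-4, -4).
  2. Sort the remaining points by polar angle around p₀.
  3. Walk through sorted points, maintaining a stack; pop the top while the last three entries make a non-left turn (cross product ≤ 0).
  4. Final stack is the convex hull in CCW order: (-4, -4), (10, 2), (-1, 9), (-9, -2).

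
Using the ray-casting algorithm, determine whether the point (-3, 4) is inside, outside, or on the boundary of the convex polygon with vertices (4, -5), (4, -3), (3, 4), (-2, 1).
The point (-3, 4) lies strictly outside the polygon

Cast a horizontal ray to the right from the query point and count how many polygon edges it crosses (each edge strictly once or zero times, handled with the usual half-open convention). 
Parity of crossings → even ⇒ outside.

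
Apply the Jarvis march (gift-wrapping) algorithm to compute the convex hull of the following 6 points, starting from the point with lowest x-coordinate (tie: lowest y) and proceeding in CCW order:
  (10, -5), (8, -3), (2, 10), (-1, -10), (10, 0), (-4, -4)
Hull (CCW) = [(-4, -4), (-1, -10), (10, -5), (10, 0), (2, 10)]

Jarvis march: at each step, from the current hull vertex p, select the next vertex q as the point such that every other point lies strictly to the left of (or on) the directed line p → q. (Equivalently: for every other point r, the cross product (q − p) × (r − p) ≥ 0.)
Starting point (lowest x, tie lowest y): (-4, -4). Wrap until returning to start. Resulting hull: (-4, -4), (-1, -10), (10, -5), (10, 0), (2, 10).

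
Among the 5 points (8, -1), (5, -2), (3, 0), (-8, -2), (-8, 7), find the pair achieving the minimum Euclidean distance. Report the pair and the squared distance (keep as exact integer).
Pair = ((5, -2), (3, 0)); squared distance = 8

Compute all C(5, 2) = 10 pairwise squared distances (x_i − x_j)² + (y_i − y_j)². The minimum is 8, attained by the pair ((5, -2), (3, 0)).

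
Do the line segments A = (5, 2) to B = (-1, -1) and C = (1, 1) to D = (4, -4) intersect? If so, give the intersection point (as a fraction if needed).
Yes; intersection at (19/13, 3/13) (t = 23/39 on AB, s = 2/13 on CD)

Parametrize AB as A + t(B − A) = (5 + -6 t, 2 + -3 t) and CD as C + s(D − C) = (1 + 3 s, 1 + -5 s). Solve the linear system for (t, s). Determinant = -39 ≠ 0, so a unique intersection of the containing lines exists. Solution: t = 23/39, s = 2/13 — both in [0, 1], so the segments cross. Intersection point: (19/13, 3/13).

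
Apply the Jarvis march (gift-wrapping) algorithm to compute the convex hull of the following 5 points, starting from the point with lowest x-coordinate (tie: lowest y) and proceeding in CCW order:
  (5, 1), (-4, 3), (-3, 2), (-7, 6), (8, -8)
Hull (CCW) = [(-7, 6), (-3, 2), (8, -8), (5, 1)]

Jarvis march: at each step, from the current hull vertex p, select the next vertex q as the point such that every other point lies strictly to the left of (or on) the directed line p → q. (Equivalently: for every other point r, the cross product (q − p) × (r − p) ≥ 0.)
Starting point (lowest x, tie lowest y): (-7, 6). Wrap until returning to start. Resulting hull: (-7, 6), (-3, 2), (8, -8), (5, 1).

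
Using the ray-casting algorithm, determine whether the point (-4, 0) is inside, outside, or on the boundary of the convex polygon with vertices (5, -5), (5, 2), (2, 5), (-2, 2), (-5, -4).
The point (-4, 0) lies strictly outside the polygon

Cast a horizontal ray to the right from the query point and count how many polygon edges it crosses (each edge strictly once or zero times, handled with the usual half-open convention). 
Parity of crossings → even ⇒ outside.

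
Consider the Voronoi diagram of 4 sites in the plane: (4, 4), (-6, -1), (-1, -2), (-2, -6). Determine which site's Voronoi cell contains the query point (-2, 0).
Nearest site = (-1, -2)

The Voronoi cell of site s contains exactly those query points closer to s than to any other site. Compute squared distances from q = (-2, 0) to each site:
  (-1 − -2)² + (-2 − 0)² = 5
  (-6 − -2)² + (-1 − 0)² = 17
  (-2 − -2)² + (-6 − 0)² = 36
  (4 − -2)² + (4 − 0)² = 52
Minimum is attained by (-1, -2), so q lies in its Voronoi cell.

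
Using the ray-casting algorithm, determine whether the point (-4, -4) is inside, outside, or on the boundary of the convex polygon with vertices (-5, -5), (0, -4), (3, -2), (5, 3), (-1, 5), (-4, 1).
The point (-4, -4) lies strictly inside the polygon

Cast a horizontal ray to the right from the query point and count how many polygon edges it crosses (each edge strictly once or zero times, handled with the usual half-open convention). 
Parity of crossings → odd ⇒ inside.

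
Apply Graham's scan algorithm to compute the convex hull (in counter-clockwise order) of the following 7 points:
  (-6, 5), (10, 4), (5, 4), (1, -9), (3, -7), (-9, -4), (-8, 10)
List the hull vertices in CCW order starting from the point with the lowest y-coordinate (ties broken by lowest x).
Hull (CCW) = [(1, -9), (3, -7), (10, 4), (-8, 10), (-9, -4)]

Graham scan procedure:
  1. Find the pivot p₀ = point with lowest y (tie → lowest x): (1, -9).
  2. Sort the remaining points by polar angle around p₀.
  3. Walk through sorted points, maintaining a stack; pop the top while the last three entries make a non-left turn (cross product ≤ 0).
  4. Final stack is the convex hull in CCW order: (1, -9), (3, -7), (10, 4), (-8, 10), (-9, -4).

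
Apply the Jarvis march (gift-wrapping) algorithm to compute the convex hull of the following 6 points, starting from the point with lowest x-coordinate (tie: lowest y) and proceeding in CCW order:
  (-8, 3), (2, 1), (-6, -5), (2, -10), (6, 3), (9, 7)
Hull (CCW) = [(-8, 3), (-6, -5), (2, -10), (9, 7)]

Jarvis march: at each step, from the current hull vertex p, select the next vertex q as the point such that every other point lies strictly to the left of (or on) the directed line p → q. (Equivalently: for every other point r, the cross product (q − p) × (r − p) ≥ 0.)
Starting point (lowest x, tie lowest y): (-8, 3). Wrap until returning to start. Resulting hull: (-8, 3), (-6, -5), (2, -10), (9, 7).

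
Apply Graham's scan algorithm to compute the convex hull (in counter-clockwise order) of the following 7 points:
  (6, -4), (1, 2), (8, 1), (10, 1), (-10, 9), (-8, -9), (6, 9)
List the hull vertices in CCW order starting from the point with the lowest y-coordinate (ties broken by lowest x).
Hull (CCW) = [(-8, -9), (6, -4), (10, 1), (6, 9), (-10, 9)]

Graham scan procedure:
  1. Find the pivot p₀ = point with lowest y (tie → lowest x): (-8, -9).
  2. Sort the remaining points by polar angle around p₀.
  3. Walk through sorted points, maintaining a stack; pop the top while the last three entries make a non-left turn (cross product ≤ 0).
  4. Final stack is the convex hull in CCW order: (-8, -9), (6, -4), (10, 1), (6, 9), (-10, 9).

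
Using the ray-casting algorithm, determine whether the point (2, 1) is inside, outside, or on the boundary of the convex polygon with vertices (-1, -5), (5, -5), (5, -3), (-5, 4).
The point (2, 1) lies strictly outside the polygon

Cast a horizontal ray to the right from the query point and count how many polygon edges it crosses (each edge strictly once or zero times, handled with the usual half-open convention). 
Parity of crossings → even ⇒ outside.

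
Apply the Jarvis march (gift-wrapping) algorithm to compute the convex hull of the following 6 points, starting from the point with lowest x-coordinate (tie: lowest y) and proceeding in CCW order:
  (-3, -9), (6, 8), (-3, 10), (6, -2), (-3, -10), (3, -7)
Hull (CCW) = [(-3, -10), (3, -7), (6, -2), (6, 8), (-3, 10)]

Jarvis march: at each step, from the current hull vertex p, select the next vertex q as the point such that every other point lies strictly to the left of (or on) the directed line p → q. (Equivalently: for every other point r, the cross product (q − p) × (r − p) ≥ 0.)
Starting point (lowest x, tie lowest y): (-3, -10). Wrap until returning to start. Resulting hull: (-3, -10), (3, -7), (6, -2), (6, 8), (-3, 10).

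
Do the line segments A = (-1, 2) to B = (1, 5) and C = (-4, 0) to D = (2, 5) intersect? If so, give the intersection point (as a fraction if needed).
Yes; intersection at (-1/4, 25/8) (t = 3/8 on AB, s = 5/8 on CD)

Parametrize AB as A + t(B − A) = (-1 + 2 t, 2 + 3 t) and CD as C + s(D − C) = (-4 + 6 s, 0 + 5 s). Solve the linear system for (t, s). Determinant = 8 ≠ 0, so a unique intersection of the containing lines exists. Solution: t = 3/8, s = 5/8 — both in [0, 1], so the segments cross. Intersection point: (-1/4, 25/8).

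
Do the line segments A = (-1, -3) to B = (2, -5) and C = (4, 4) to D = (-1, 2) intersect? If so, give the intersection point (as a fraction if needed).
No (intersection of containing lines falls outside at least one segment)

Parametrize and solve: t = -25/16, s = 31/16. At least one of these is outside [0, 1], so the segments do not intersect.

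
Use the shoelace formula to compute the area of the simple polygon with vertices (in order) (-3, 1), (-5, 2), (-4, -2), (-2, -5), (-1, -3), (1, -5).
Area = 14

Shoelace formula: Area = (1/2) |Σ_i (x_i · y_{i+1} − x_{i+1} · y_i)| (indices mod n). Compute each cross term:
  (-3)(2) − (-5)(1) = -1
  (-5)(-2) − (-4)(2) = 18
  (-4)(-5) − (-2)(-2) = 16
  (-2)(-3) − (-1)(-5) = 1
  (-1)(-5) − (1)(-3) = 8
  (1)(1) − (-3)(-5) = -14
Sum = 28, so (signed) Area = 28/2 = 14, |Area| = 14.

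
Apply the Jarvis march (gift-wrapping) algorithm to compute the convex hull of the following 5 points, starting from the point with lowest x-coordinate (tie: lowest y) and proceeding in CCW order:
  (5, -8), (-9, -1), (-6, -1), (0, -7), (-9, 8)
Hull (CCW) = [(-9, -1), (0, -7), (5, -8), (-9, 8)]

Jarvis march: at each step, from the current hull vertex p, select the next vertex q as the point such that every other point lies strictly to the left of (or on) the directed line p → q. (Equivalently: for every other point r, the cross product (q − p) × (r − p) ≥ 0.)
Starting point (lowest x, tie lowest y): (-9, -1). Wrap until returning to start. Resulting hull: (-9, -1), (0, -7), (5, -8), (-9, 8).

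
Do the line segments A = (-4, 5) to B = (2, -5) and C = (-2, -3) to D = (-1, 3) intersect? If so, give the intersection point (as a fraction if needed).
Yes; intersection at (-32/23, 15/23) (t = 10/23 on AB, s = 14/23 on CD)

Parametrize AB as A + t(B − A) = (-4 + 6 t, 5 + -10 t) and CD as C + s(D − C) = (-2 + 1 s, -3 + 6 s). Solve the linear system for (t, s). Determinant = -46 ≠ 0, so a unique intersection of the containing lines exists. Solution: t = 10/23, s = 14/23 — both in [0, 1], so the segments cross. Intersection point: (-32/23, 15/23).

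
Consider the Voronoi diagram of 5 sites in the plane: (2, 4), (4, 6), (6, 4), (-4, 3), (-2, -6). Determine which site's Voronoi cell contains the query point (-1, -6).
Nearest site = (-2, -6)

The Voronoi cell of site s contains exactly those query points closer to s than to any other site. Compute squared distances from q = (-1, -6) to each site:
  (-2 − -1)² + (-6 − -6)² = 1
  (-4 − -1)² + (3 − -6)² = 90
  (2 − -1)² + (4 − -6)² = 109
  (6 − -1)² + (4 − -6)² = 149
  (4 − -1)² + (6 − -6)² = 169
Minimum is attained by (-2, -6), so q lies in its Voronoi cell.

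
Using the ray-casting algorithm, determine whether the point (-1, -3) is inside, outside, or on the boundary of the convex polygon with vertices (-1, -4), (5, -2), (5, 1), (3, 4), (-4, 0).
The point (-1, -3) lies strictly inside the polygon

Cast a horizontal ray to the right from the query point and count how many polygon edges it crosses (each edge strictly once or zero times, handled with the usual half-open convention). 
Parity of crossings → odd ⇒ inside.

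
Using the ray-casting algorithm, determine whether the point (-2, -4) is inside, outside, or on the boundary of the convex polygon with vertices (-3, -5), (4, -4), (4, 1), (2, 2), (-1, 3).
The point (-2, -4) lies strictly inside the polygon

Cast a horizontal ray to the right from the query point and count how many polygon edges it crosses (each edge strictly once or zero times, handled with the usual half-open convention). 
Parity of crossings → odd ⇒ inside.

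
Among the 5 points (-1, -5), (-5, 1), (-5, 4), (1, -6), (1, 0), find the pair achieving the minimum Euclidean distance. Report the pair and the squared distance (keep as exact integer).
Pair = ((-1, -5), (1, -6)); squared distance = 5

Compute all C(5, 2) = 10 pairwise squared distances (x_i − x_j)² + (y_i − y_j)². The minimum is 5, attained by the pair ((-1, -5), (1, -6)).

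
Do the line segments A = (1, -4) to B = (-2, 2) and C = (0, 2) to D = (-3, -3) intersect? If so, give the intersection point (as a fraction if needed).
Yes; intersection at (-12/11, 2/11) (t = 23/33 on AB, s = 4/11 on CD)

Parametrize AB as A + t(B − A) = (1 + -3 t, -4 + 6 t) and CD as C + s(D − C) = (0 + -3 s, 2 + -5 s). Solve the linear system for (t, s). Determinant = -33 ≠ 0, so a unique intersection of the containing lines exists. Solution: t = 23/33, s = 4/11 — both in [0, 1], so the segments cross. Intersection point: (-12/11, 2/11).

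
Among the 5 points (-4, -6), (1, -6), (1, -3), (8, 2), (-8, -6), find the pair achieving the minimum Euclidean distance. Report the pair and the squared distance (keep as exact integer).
Pair = ((1, -6), (1, -3)); squared distance = 9

Compute all C(5, 2) = 10 pairwise squared distances (x_i − x_j)² + (y_i − y_j)². The minimum is 9, attained by the pair ((1, -6), (1, -3)).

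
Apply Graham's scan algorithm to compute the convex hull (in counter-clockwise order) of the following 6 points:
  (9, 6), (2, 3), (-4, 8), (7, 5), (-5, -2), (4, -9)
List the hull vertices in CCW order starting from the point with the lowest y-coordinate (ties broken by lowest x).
Hull (CCW) = [(4, -9), (9, 6), (-4, 8), (-5, -2)]

Graham scan procedure:
  1. Find the pivot p₀ = point with lowest y (tie → lowest x): (4, -9).
  2. Sort the remaining points by polar angle around p₀.
  3. Walk through sorted points, maintaining a stack; pop the top while the last three entries make a non-left turn (cross product ≤ 0).
  4. Final stack is the convex hull in CCW order: (4, -9), (9, 6), (-4, 8), (-5, -2).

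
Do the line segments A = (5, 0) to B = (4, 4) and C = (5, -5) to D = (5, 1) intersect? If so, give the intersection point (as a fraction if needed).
Yes; intersection at (5, 0) (t = 0 on AB, s = 5/6 on CD)

Parametrize AB as A + t(B − A) = (5 + -1 t, 0 + 4 t) and CD as C + s(D − C) = (5 + 0 s, -5 + 6 s). Solve the linear system for (t, s). Determinant = 6 ≠ 0, so a unique intersection of the containing lines exists. Solution: t = 0, s = 5/6 — both in [0, 1], so the segments cross. Intersection point: (5, 0).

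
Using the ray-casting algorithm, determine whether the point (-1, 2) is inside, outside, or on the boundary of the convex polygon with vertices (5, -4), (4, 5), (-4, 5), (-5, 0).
The point (-1, 2) lies strictly inside the polygon

Cast a horizontal ray to the right from the query point and count how many polygon edges it crosses (each edge strictly once or zero times, handled with the usual half-open convention). 
Parity of crossings → odd ⇒ inside.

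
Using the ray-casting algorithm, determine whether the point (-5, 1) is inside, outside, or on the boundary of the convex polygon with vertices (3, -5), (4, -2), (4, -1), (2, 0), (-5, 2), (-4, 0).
The point (-5, 1) lies strictly outside the polygon

Cast a horizontal ray to the right from the query point and count how many polygon edges it crosses (each edge strictly once or zero times, handled with the usual half-open convention). 
Parity of crossings → even ⇒ outside.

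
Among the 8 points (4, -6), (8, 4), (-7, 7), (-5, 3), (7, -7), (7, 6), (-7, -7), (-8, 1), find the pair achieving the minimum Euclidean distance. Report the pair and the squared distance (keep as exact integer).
Pair = ((8, 4), (7, 6)); squared distance = 5

Compute all C(8, 2) = 28 pairwise squared distances (x_i − x_j)² + (y_i − y_j)². The minimum is 5, attained by the pair ((8, 4), (7, 6)).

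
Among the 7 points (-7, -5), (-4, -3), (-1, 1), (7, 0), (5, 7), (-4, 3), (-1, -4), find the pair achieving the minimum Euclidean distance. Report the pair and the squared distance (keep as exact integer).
Pair = ((-4, -3), (-1, -4)); squared distance = 10

Compute all C(7, 2) = 21 pairwise squared distances (x_i − x_j)² + (y_i − y_j)². The minimum is 10, attained by the pair ((-4, -3), (-1, -4)).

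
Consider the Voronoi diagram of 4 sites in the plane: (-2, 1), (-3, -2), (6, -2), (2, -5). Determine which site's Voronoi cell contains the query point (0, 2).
Nearest site = (-2, 1)

The Voronoi cell of site s contains exactly those query points closer to s than to any other site. Compute squared distances from q = (0, 2) to each site:
  (-2 − 0)² + (1 − 2)² = 5
  (-3 − 0)² + (-2 − 2)² = 25
  (6 − 0)² + (-2 − 2)² = 52
  (2 − 0)² + (-5 − 2)² = 53
Minimum is attained by (-2, 1), so q lies in its Voronoi cell.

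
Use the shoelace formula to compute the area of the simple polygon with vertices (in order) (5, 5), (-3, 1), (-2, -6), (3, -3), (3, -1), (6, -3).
Area = 56

Shoelace formula: Area = (1/2) |Σ_i (x_i · y_{i+1} − x_{i+1} · y_i)| (indices mod n). Compute each cross term:
  (5)(1) − (-3)(5) = 20
  (-3)(-6) − (-2)(1) = 20
  (-2)(-3) − (3)(-6) = 24
  (3)(-1) − (3)(-3) = 6
  (3)(-3) − (6)(-1) = -3
  (6)(5) − (5)(-3) = 45
Sum = 112, so (signed) Area = 112/2 = 56, |Area| = 56.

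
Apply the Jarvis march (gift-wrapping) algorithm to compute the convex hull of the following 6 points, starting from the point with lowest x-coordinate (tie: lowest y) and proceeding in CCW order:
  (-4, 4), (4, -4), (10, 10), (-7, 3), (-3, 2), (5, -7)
Hull (CCW) = [(-7, 3), (5, -7), (10, 10)]

Jarvis march: at each step, from the current hull vertex p, select the next vertex q as the point such that every other point lies strictly to the left of (or on) the directed line p → q. (Equivalently: for every other point r, the cross product (q − p) × (r − p) ≥ 0.)
Starting point (lowest x, tie lowest y): (-7, 3). Wrap until returning to start. Resulting hull: (-7, 3), (5, -7), (10, 10).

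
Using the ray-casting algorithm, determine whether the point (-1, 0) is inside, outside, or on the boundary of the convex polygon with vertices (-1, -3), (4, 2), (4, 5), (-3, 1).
The point (-1, 0) lies strictly inside the polygon

Cast a horizontal ray to the right from the query point and count how many polygon edges it crosses (each edge strictly once or zero times, handled with the usual half-open convention). 
Parity of crossings → odd ⇒ inside.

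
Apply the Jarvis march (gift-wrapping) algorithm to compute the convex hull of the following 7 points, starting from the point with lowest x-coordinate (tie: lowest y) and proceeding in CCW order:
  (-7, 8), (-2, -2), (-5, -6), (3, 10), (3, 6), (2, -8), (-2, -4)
Hull (CCW) = [(-7, 8), (-5, -6), (2, -8), (3, 6), (3, 10)]

Jarvis march: at each step, from the current hull vertex p, select the next vertex q as the point such that every other point lies strictly to the left of (or on) the directed line p → q. (Equivalently: for every other point r, the cross product (q − p) × (r − p) ≥ 0.)
Starting point (lowest x, tie lowest y): (-7, 8). Wrap until returning to start. Resulting hull: (-7, 8), (-5, -6), (2, -8), (3, 6), (3, 10).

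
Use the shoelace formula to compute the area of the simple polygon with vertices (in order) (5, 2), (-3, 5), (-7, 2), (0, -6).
Area = 66

Shoelace formula: Area = (1/2) |Σ_i (x_i · y_{i+1} − x_{i+1} · y_i)| (indices mod n). Compute each cross term:
  (5)(5) − (-3)(2) = 31
  (-3)(2) − (-7)(5) = 29
  (-7)(-6) − (0)(2) = 42
  (0)(2) − (5)(-6) = 30
Sum = 132, so (signed) Area = 132/2 = 66, |Area| = 66.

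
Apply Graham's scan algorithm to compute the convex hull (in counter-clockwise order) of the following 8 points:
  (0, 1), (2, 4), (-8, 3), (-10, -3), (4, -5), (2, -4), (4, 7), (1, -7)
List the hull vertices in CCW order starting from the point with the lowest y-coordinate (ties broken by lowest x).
Hull (CCW) = [(1, -7), (4, -5), (4, 7), (-8, 3), (-10, -3)]

Graham scan procedure:
  1. Find the pivot p₀ = point with lowest y (tie → lowest x): (1, -7).
  2. Sort the remaining points by polar angle around p₀.
  3. Walk through sorted points, maintaining a stack; pop the top while the last three entries make a non-left turn (cross product ≤ 0).
  4. Final stack is the convex hull in CCW order: (1, -7), (4, -5), (4, 7), (-8, 3), (-10, -3).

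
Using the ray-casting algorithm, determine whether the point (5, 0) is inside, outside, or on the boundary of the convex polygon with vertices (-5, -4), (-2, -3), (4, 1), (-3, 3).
The point (5, 0) lies strictly outside the polygon

Cast a horizontal ray to the right from the query point and count how many polygon edges it crosses (each edge strictly once or zero times, handled with the usual half-open convention). 
Parity of crossings → even ⇒ outside.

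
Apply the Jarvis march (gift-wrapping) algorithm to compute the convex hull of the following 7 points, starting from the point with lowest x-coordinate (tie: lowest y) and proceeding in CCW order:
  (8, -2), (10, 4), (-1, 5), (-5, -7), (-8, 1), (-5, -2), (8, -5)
Hull (CCW) = [(-8, 1), (-5, -7), (8, -5), (10, 4), (-1, 5)]

Jarvis march: at each step, from the current hull vertex p, select the next vertex q as the point such that every other point lies strictly to the left of (or on) the directed line p → q. (Equivalently: for every other point r, the cross product (q − p) × (r − p) ≥ 0.)
Starting point (lowest x, tie lowest y): (-8, 1). Wrap until returning to start. Resulting hull: (-8, 1), (-5, -7), (8, -5), (10, 4), (-1, 5).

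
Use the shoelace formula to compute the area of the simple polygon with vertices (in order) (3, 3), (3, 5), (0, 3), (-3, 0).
Area = 15/2

Shoelace formula: Area = (1/2) |Σ_i (x_i · y_{i+1} − x_{i+1} · y_i)| (indices mod n). Compute each cross term:
  (3)(5) − (3)(3) = 6
  (3)(3) − (0)(5) = 9
  (0)(0) − (-3)(3) = 9
  (-3)(3) − (3)(0) = -9
Sum = 15, so (signed) Area = 15/2 = 15/2, |Area| = 15/2.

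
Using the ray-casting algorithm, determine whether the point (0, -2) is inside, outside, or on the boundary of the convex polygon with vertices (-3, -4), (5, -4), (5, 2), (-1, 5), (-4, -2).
The point (0, -2) lies strictly inside the polygon

Cast a horizontal ray to the right from the query point and count how many polygon edges it crosses (each edge strictly once or zero times, handled with the usual half-open convention). 
Parity of crossings → odd ⇒ inside.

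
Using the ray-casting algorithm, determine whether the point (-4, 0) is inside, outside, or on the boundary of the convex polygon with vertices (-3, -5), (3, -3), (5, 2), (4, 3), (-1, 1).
The point (-4, 0) lies strictly outside the polygon

Cast a horizontal ray to the right from the query point and count how many polygon edges it crosses (each edge strictly once or zero times, handled with the usual half-open convention). 
Parity of crossings → even ⇒ outside.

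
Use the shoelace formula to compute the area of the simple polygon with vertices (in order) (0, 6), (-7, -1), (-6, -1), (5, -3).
Area = 48

Shoelace formula: Area = (1/2) |Σ_i (x_i · y_{i+1} − x_{i+1} · y_i)| (indices mod n). Compute each cross term:
  (0)(-1) − (-7)(6) = 42
  (-7)(-1) − (-6)(-1) = 1
  (-6)(-3) − (5)(-1) = 23
  (5)(6) − (0)(-3) = 30
Sum = 96, so (signed) Area = 96/2 = 48, |Area| = 48.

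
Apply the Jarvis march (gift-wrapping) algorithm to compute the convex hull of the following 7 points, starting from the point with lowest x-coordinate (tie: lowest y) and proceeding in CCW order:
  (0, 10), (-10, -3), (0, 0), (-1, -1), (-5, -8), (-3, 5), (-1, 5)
Hull (CCW) = [(-10, -3), (-5, -8), (0, 0), (0, 10)]

Jarvis march: at each step, from the current hull vertex p, select the next vertex q as the point such that every other point lies strictly to the left of (or on) the directed line p → q. (Equivalently: for every other point r, the cross product (q − p) × (r − p) ≥ 0.)
Starting point (lowest x, tie lowest y): (-10, -3). Wrap until returning to start. Resulting hull: (-10, -3), (-5, -8), (0, 0), (0, 10).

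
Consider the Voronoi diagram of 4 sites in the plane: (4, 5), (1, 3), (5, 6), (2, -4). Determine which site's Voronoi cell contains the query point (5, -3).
Nearest site = (2, -4)

The Voronoi cell of site s contains exactly those query points closer to s than to any other site. Compute squared distances from q = (5, -3) to each site:
  (2 − 5)² + (-4 − -3)² = 10
  (1 − 5)² + (3 − -3)² = 52
  (4 − 5)² + (5 − -3)² = 65
  (5 − 5)² + (6 − -3)² = 81
Minimum is attained by (2, -4), so q lies in its Voronoi cell.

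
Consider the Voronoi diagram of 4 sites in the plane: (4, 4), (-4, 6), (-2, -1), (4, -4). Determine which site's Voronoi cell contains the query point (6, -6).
Nearest site = (4, -4)

The Voronoi cell of site s contains exactly those query points closer to s than to any other site. Compute squared distances from q = (6, -6) to each site:
  (4 − 6)² + (-4 − -6)² = 8
  (-2 − 6)² + (-1 − -6)² = 89
  (4 − 6)² + (4 − -6)² = 104
  (-4 − 6)² + (6 − -6)² = 244
Minimum is attained by (4, -4), so q lies in its Voronoi cell.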